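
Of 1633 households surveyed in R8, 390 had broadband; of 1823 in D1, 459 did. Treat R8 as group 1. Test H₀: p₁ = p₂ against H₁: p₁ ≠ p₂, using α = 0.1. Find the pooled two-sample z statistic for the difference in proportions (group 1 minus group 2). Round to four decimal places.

z = -0.8835

p̂₁ = 390/1633 ≈ 0.238824, p̂₂ = 459/1823 ≈ 0.251783.
Pooled p̂ = (390+459)/(1633+1823) = 849/3456 = 0.245660.
SE = √(0.185311 × 0.00116092) = 0.014667.
z = (0.238824 − 0.251783)/0.014667 = -0.012959/0.014667 = -0.8835.
Two-sided p-value ≈ 2·Φ(−0.883) = 0.3770, so at α = 0.1 we fail to reject H₀.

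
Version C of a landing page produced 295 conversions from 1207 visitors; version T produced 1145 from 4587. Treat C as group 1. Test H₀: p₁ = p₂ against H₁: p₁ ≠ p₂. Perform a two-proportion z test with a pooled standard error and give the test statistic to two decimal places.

p̂₁ = 295/1207 ≈ 0.2444, p̂₂ = 1145/4587 ≈ 0.2496.
Pooled p̂ = (295+1145)/(1207+4587) = 1440/5794 = 0.2485.
SE = √(0.186764 × 0.00104651) = 0.0140.
z = (0.2444 − 0.2496)/0.0140 = -0.0052/0.0140 = -0.37.
p-value = 2·P(Z > 0.373) ≈ 0.7094.

z = -0.37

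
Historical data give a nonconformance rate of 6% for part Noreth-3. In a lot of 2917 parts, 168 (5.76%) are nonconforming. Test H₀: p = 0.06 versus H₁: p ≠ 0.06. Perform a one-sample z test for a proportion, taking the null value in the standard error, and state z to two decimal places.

p̂ = 168/2917 ≈ 0.0576.
Standard error under H₀: √(0.06×0.94/2917) = 0.0044.
z = (0.0576 − 0.06)/0.0044 = -0.0024/0.0044 = -0.55.

z = -0.55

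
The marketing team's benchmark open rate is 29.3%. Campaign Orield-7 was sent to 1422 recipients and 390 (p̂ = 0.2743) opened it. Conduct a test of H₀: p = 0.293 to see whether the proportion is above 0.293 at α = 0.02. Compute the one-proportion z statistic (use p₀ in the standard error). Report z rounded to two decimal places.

p̂ = 390/1422 = 0.2743.
Standard error under H₀: √(0.293×0.707/1422) = 0.0121.
z = (0.2743 − 0.293)/0.0121 = -0.0187/0.0121 = -1.55.
p-value = P(Z > -1.553) ≈ 0.9397. With α = 0.02, fail to reject H₀.

z = -1.55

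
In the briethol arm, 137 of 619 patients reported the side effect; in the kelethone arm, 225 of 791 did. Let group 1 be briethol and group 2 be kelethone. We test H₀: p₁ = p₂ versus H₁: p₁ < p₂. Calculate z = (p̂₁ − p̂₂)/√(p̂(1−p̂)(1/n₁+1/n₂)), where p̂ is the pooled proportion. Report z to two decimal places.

z = -2.69

p̂₁ = 137/619 ≈ 0.22132, p̂₂ = 225/791 ≈ 0.28445.
Pooled p̂ = (137+225)/(619+791) = 362/1410 = 0.25674.
SE = √(p̂(1−p̂)(1/n₁+1/n₂)) = √(0.25674·0.74326·0.00287973) = √(0.00054952) = 0.02344.
z = (0.22132 − 0.28445)/0.02344 = -0.06313/0.02344 = -2.69.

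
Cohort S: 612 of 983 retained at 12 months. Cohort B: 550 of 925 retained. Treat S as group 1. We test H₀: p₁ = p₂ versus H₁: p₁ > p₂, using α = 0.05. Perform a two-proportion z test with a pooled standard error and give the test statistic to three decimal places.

p̂₁ = 612/983 ≈ 0.62258, p̂₂ = 550/925 ≈ 0.59459.
Pooled p̂ = (612+550)/(983+925) = 1162/1908 = 0.60901.
SE = √(p̂(1−p̂)(1/n₁+1/n₂)) = √(0.60901·0.39099·0.00209838) = √(0.000499656) = 0.02235.
z = (0.62258 − 0.59459)/0.02235 = 0.02799/0.02235 = 1.252.
p-value = P(Z > 1.252) ≈ 0.1053, so at α = 0.05 we fail to reject H₀.

z = 1.252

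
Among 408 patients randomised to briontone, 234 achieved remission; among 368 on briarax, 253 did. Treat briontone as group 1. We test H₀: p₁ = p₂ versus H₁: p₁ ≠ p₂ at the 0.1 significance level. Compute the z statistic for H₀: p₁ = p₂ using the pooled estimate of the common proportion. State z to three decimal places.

p̂₁ = 234/408 = 0.57353, p̂₂ = 253/368 = 0.68750.
Pooled p̂ = (234+253)/(408+368) = 487/776 = 0.62758.
SE = √(0.233724 × 0.00516837) = 0.03476.
z = (0.57353 − 0.68750)/0.03476 = -0.11397/0.03476 = -3.279.
p-value = 2·P(Z > 3.279) ≈ 0.0010. With α = 0.1, reject H₀.

z = -3.279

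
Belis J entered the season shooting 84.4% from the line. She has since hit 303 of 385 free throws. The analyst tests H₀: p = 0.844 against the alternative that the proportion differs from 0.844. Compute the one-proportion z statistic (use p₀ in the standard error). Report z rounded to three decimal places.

z = -3.082

p̂ = 303/385 = 0.78701.
Standard error under H₀: √(0.844×0.156/385) = 0.01849.
z = (0.78701 − 0.844)/0.01849 = -0.05699/0.01849 = -3.082.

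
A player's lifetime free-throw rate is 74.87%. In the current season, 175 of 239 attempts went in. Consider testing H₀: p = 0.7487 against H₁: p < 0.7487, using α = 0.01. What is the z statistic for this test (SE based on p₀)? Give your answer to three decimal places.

z = -0.587

p̂ = 175/239 = 0.73222.
SE = √(p₀(1−p₀)/n) = √(0.18815/239) = 0.02806.
z = (0.73222 − 0.7487)/0.02806 = -0.01648/0.02806 = -0.587.
p-value = P(Z < -0.587) ≈ 0.2785; since p > α = 0.01, fail to reject H₀.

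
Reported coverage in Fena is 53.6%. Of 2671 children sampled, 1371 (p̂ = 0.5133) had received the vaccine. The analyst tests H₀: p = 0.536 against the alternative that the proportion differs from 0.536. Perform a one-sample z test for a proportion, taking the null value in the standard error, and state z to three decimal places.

z = -2.353

p̂ = 1371/2671 ≈ 0.51329.
SE = √(p₀(1−p₀)/n) = √(0.2487/2671) = 0.00965.
z = (0.51329 − 0.536)/0.00965 = -0.02271/0.00965 = -2.353.
p-value = 2·P(Z > 2.353) ≈ 0.0186.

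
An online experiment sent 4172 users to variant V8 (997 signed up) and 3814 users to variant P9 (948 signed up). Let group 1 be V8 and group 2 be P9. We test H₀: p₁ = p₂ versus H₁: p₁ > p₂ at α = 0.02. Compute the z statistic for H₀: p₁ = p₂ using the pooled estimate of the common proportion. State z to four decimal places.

p̂₁ = 997/4172 = 0.238974, p̂₂ = 948/3814 = 0.248558.
Pooled p̂ = (997+948)/(4172+3814) = 1945/7986 = 0.243551.
SE = √(p̂(1−p̂)(1/n₁+1/n₂)) = √(0.243551·0.756449·0.000501885) = √(9.24643e-05) = 0.009616.
z = (0.238974 − 0.248558)/0.009616 = -0.009584/0.009616 = -0.9967.
p-value = P(Z > -0.997) ≈ 0.8405; since p > α = 0.02, fail to reject H₀.

z = -0.9967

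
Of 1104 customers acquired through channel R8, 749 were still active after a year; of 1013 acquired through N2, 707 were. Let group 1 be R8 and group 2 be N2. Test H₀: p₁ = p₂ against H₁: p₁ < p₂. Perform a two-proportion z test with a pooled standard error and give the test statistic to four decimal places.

z = -0.9664

p̂₁ = 749/1104 ≈ 0.678442, p̂₂ = 707/1013 ≈ 0.697927.
Pooled p̂ = (749+707)/(1104+1013) = 1456/2117 = 0.687766.
SE = √(0.214744 × 0.00189296) = 0.020162.
z = (0.678442 − 0.697927)/0.020162 = -0.019485/0.020162 = -0.9664.
p-value = P(Z < -0.966) ≈ 0.1669.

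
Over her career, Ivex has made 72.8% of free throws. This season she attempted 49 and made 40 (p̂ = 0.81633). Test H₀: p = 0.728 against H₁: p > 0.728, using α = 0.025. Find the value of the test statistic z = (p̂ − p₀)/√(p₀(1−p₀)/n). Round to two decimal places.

p̂ = 40/49 ≈ 0.8163.
Under H₀, SE = √(0.728·0.272/49) = √(0.00404114) = 0.0636.
z = (0.8163 − 0.728)/0.0636 = 0.0883/0.0636 = 1.39.
p-value = P(Z > 1.389) ≈ 0.0823, so at α = 0.025 we fail to reject H₀.

z = 1.39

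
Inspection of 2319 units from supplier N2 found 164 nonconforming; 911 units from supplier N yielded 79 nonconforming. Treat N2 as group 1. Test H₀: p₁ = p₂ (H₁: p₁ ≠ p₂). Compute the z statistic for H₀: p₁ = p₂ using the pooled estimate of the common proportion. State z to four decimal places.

z = -1.5511

p̂₁ = 164/2319 = 0.070720, p̂₂ = 79/911 = 0.086718.
Pooled p̂ = (164+79)/(2319+911) = 243/3230 = 0.075232.
SE = √(0.0695723 × 0.00152892) = 0.010314.
z = (0.070720 − 0.086718)/0.010314 = -0.015998/0.010314 = -1.5511.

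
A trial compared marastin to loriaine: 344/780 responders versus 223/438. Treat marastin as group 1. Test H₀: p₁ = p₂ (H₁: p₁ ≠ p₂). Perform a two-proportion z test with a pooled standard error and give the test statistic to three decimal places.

p̂₁ = 344/780 ≈ 0.44103, p̂₂ = 223/438 ≈ 0.50913.
Pooled p̂ = (344+223)/(780+438) = 567/1218 = 0.46552.
SE = √(p̂(1−p̂)(1/n₁+1/n₂)) = √(0.46552·0.53448·0.00356516) = √(0.00088705) = 0.02978.
z = (0.44103 − 0.50913)/0.02978 = -0.06810/0.02978 = -2.287.
Two-sided p-value ≈ 2·Φ(−2.287) = 0.0222.

z = -2.287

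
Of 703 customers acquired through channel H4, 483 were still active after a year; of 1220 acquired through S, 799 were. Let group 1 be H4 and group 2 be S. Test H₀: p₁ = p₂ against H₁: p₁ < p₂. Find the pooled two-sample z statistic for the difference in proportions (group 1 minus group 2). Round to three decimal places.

z = 1.440

p̂₁ = 483/703 = 0.68706, p̂₂ = 799/1220 = 0.65492.
Pooled p̂ = (483+799)/(703+1220) = 1282/1923 = 0.66667.
SE = √(0.222222 × 0.00224215) = 0.02232.
z = (0.68706 − 0.65492)/0.02232 = 0.03214/0.02232 = 1.440.
p-value = P(Z < 1.440) ≈ 0.9250.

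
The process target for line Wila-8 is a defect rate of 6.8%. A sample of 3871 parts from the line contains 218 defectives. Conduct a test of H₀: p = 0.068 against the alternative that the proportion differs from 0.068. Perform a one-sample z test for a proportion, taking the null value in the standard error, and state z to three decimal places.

p̂ = 218/3871 = 0.056316.
Standard error under H₀: √(0.068×0.932/3871) = 0.004046.
z = (0.056316 − 0.068)/0.004046 = -0.011684/0.004046 = -2.888.
p-value = 2·P(Z > 2.888) ≈ 0.0039.

z = -2.888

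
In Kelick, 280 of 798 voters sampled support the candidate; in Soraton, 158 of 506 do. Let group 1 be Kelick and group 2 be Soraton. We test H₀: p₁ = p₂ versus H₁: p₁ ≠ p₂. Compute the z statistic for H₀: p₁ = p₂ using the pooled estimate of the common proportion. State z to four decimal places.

p̂₁ = 280/798 = 0.3508772, p̂₂ = 158/506 = 0.3122530.
Pooled p̂ = (280+158)/(798+506) = 438/1304 = 0.3358896.
SE = √(0.223068 × 0.00322942) = 0.0268399.
z = (0.3508772 − 0.3122530)/0.0268399 = 0.0386242/0.0268399 = 1.4391.

z = 1.4391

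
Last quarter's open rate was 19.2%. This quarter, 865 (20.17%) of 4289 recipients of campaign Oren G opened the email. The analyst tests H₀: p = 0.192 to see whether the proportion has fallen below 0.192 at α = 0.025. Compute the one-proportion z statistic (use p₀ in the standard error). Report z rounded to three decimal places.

z = 1.609

p̂ = 865/4289 = 0.201679.
Standard error under H₀: √(0.192×0.808/4289) = 0.006014.
z = (0.201679 − 0.192)/0.006014 = 0.009679/0.006014 = 1.609.
p-value = P(Z < 1.609) ≈ 0.9462. With α = 0.025, fail to reject H₀.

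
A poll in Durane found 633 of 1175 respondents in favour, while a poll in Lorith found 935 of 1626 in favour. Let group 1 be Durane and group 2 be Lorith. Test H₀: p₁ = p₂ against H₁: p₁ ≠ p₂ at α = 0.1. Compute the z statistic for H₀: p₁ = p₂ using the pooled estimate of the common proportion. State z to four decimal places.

z = -1.9102

p̂₁ = 633/1175 = 0.538723, p̂₂ = 935/1626 = 0.575031.
Pooled p̂ = (633+935)/(1175+1626) = 1568/2801 = 0.559800.
SE = √(p̂(1−p̂)(1/n₁+1/n₂)) = √(0.559800·0.440200·0.00146607) = √(0.000361275) = 0.019007.
z = (0.538723 − 0.575031)/0.019007 = -0.036308/0.019007 = -1.9102.
Two-sided p-value ≈ 2·Φ(−1.910) = 0.0561. With α = 0.1, reject H₀.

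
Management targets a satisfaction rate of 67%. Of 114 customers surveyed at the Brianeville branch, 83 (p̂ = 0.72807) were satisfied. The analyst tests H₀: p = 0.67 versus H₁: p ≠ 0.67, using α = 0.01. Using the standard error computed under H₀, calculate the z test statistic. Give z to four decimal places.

p̂ = 83/114 = 0.728070.
SE = √(p₀(1−p₀)/n) = √(0.2211/114) = 0.044039.
z = (0.728070 − 0.67)/0.044039 = 0.058070/0.044039 = 1.3186.
p-value = 2·P(Z > 1.319) ≈ 0.1873, so at α = 0.01 we fail to reject H₀.

z = 1.3186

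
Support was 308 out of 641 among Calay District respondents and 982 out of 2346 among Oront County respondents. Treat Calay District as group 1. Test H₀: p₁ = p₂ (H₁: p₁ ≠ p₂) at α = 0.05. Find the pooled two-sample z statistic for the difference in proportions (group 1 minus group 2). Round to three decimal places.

p̂₁ = 308/641 = 0.480499, p̂₂ = 982/2346 = 0.418585.
Pooled p̂ = (308+982)/(641+2346) = 1290/2987 = 0.431871.
SE = √(0.245358 × 0.00198632) = 0.022076.
z = (0.480499 − 0.418585)/0.022076 = 0.061914/0.022076 = 2.805.
p-value = 2·P(Z > 2.805) ≈ 0.0050, so at α = 0.05 we reject H₀.

z = 2.805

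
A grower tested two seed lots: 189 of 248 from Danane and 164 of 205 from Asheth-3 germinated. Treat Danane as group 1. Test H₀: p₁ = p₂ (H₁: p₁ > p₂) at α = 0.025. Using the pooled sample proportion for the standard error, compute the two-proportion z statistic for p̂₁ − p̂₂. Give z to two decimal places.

p̂₁ = 189/248 = 0.7621, p̂₂ = 164/205 = 0.8000.
Pooled p̂ = (189+164)/(248+205) = 353/453 = 0.7792.
SE = √(p̂(1−p̂)(1/n₁+1/n₂)) = √(0.7792·0.2208·0.00891031) = √(0.00153275) = 0.0392.
z = (0.7621 − 0.8000)/0.0392 = -0.0379/0.0392 = -0.97.
p-value = P(Z > -0.968) ≈ 0.8335; since p > α = 0.025, fail to reject H₀.

z = -0.97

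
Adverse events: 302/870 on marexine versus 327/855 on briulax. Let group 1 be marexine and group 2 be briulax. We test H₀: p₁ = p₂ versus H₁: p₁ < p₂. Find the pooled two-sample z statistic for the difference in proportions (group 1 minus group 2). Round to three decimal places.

p̂₁ = 302/870 ≈ 0.34713, p̂₂ = 327/855 ≈ 0.38246.
Pooled p̂ = (302+327)/(870+855) = 629/1725 = 0.36464.
SE = √(0.231677 × 0.00231902) = 0.02318.
z = (0.34713 − 0.38246)/0.02318 = -0.03533/0.02318 = -1.524.
p-value = P(Z < -1.524) ≈ 0.0637.

z = -1.524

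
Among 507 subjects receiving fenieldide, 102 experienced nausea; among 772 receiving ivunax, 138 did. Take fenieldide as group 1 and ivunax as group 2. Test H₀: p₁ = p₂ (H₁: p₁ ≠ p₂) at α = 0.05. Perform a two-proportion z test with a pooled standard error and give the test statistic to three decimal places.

p̂₁ = 102/507 ≈ 0.201183, p̂₂ = 138/772 ≈ 0.178756.
Pooled p̂ = (102+138)/(507+772) = 240/1279 = 0.187647.
SE = √(0.152435 × 0.00326772) = 0.022319.
z = (0.201183 − 0.178756)/0.022319 = 0.022427/0.022319 = 1.005.
p-value = 2·P(Z > 1.005) ≈ 0.3150, so at α = 0.05 we fail to reject H₀.

z = 1.005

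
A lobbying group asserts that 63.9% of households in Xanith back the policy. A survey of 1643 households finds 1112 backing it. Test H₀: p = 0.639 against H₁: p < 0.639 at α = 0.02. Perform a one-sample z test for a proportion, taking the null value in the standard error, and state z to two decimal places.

z = 3.19

p̂ = 1112/1643 ≈ 0.67681.
Under H₀, SE = √(0.639·0.361/1643) = √(0.000140401) = 0.01185.
z = (0.67681 − 0.639)/0.01185 = 0.03781/0.01185 = 3.19.
p-value = P(Z < 3.191) ≈ 0.9993, so at α = 0.02 we fail to reject H₀.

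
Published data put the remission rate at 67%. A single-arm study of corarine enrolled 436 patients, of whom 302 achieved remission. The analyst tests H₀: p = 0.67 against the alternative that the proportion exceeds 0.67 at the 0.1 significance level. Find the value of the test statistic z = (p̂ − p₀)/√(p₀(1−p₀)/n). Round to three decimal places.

p̂ = 302/436 = 0.69266.
Standard error under H₀: √(0.67×0.33/436) = 0.02252.
z = (0.69266 − 0.67)/0.02252 = 0.02266/0.02252 = 1.006.
p-value = P(Z > 1.006) ≈ 0.1571; since p > α = 0.1, fail to reject H₀.

z = 1.006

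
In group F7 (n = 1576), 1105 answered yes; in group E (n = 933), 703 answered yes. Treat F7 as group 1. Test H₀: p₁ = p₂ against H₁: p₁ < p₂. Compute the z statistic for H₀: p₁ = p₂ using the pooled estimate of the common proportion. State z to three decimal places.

p̂₁ = 1105/1576 ≈ 0.701142, p̂₂ = 703/933 ≈ 0.753483.
Pooled p̂ = (1105+703)/(1576+933) = 1808/2509 = 0.720606.
SE = √(p̂(1−p̂)(1/n₁+1/n₂)) = √(0.720606·0.279394·0.00170633) = √(0.00034354) = 0.018535.
z = (0.701142 − 0.753483)/0.018535 = -0.052341/0.018535 = -2.824.

z = -2.824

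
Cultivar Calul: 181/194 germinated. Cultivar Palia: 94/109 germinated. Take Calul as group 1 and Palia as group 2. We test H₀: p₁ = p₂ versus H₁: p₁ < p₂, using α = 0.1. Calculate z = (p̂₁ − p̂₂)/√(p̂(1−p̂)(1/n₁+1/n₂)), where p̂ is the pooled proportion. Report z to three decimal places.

p̂₁ = 181/194 ≈ 0.932990, p̂₂ = 94/109 ≈ 0.862385.
Pooled p̂ = (181+94)/(194+109) = 275/303 = 0.907591.
SE = √(0.0838698 × 0.014329) = 0.034666.
z = (0.932990 − 0.862385)/0.034666 = 0.070605/0.034666 = 2.037.
p-value = P(Z < 2.037) ≈ 0.9792, so at α = 0.1 we fail to reject H₀.

z = 2.037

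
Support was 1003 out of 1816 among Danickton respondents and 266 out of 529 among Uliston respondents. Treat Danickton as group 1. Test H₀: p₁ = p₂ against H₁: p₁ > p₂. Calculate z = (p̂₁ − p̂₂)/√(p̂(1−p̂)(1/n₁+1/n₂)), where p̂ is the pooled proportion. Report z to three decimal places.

p̂₁ = 1003/1816 = 0.552313, p̂₂ = 266/529 = 0.502836.
Pooled p̂ = (1003+266)/(1816+529) = 1269/2345 = 0.541151.
SE = √(0.248307 × 0.00244102) = 0.024620.
z = (0.552313 − 0.502836)/0.024620 = 0.049477/0.024620 = 2.010.
p-value = P(Z > 2.010) ≈ 0.0222.

z = 2.010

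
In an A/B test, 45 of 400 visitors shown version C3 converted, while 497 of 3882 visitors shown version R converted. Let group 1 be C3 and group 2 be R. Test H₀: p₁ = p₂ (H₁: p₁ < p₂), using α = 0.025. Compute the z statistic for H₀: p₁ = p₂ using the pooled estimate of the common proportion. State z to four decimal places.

z = -0.8893

p̂₁ = 45/400 = 0.112500, p̂₂ = 497/3882 = 0.128027.
Pooled p̂ = (45+497)/(400+3882) = 542/4282 = 0.126576.
SE = √(p̂(1−p̂)(1/n₁+1/n₂)) = √(0.126576·0.873424·0.0027576) = √(0.000304866) = 0.017460.
z = (0.112500 − 0.128027)/0.017460 = -0.015527/0.017460 = -0.8893.
p-value = P(Z < -0.889) ≈ 0.1869; since p > α = 0.025, fail to reject H₀.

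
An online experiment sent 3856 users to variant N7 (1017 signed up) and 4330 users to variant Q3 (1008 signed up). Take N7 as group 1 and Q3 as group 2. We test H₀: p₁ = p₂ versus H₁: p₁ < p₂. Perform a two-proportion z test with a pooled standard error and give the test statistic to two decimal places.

z = 3.24

p̂₁ = 1017/3856 ≈ 0.26374, p̂₂ = 1008/4330 ≈ 0.23279.
Pooled p̂ = (1017+1008)/(3856+4330) = 2025/8186 = 0.24737.
SE = √(0.18618 × 0.000490283) = 0.00955.
z = (0.26374 − 0.23279)/0.00955 = 0.03095/0.00955 = 3.24.
p-value = P(Z < 3.239) ≈ 0.9994.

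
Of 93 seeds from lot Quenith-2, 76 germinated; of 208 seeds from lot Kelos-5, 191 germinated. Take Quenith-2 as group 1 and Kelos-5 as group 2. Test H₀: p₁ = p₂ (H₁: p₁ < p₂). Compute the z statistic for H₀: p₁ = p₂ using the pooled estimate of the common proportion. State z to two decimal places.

z = -2.56

p̂₁ = 76/93 = 0.8172, p̂₂ = 191/208 = 0.9183.
Pooled p̂ = (76+191)/(93+208) = 267/301 = 0.8870.
SE = √(p̂(1−p̂)(1/n₁+1/n₂)) = √(0.8870·0.1130·0.0155604) = √(0.00155911) = 0.0395.
z = (0.8172 − 0.9183)/0.0395 = -0.1011/0.0395 = -2.56.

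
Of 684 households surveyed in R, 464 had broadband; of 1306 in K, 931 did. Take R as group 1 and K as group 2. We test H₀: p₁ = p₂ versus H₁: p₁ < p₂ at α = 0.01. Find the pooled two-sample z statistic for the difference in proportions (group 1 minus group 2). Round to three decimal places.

p̂₁ = 464/684 ≈ 0.678363, p̂₂ = 931/1306 ≈ 0.712864.
Pooled p̂ = (464+931)/(684+1306) = 1395/1990 = 0.701005.
SE = √(p̂(1−p̂)(1/n₁+1/n₂)) = √(0.701005·0.298995·0.00222769) = √(0.000466916) = 0.021608.
z = (0.678363 − 0.712864)/0.021608 = -0.034501/0.021608 = -1.597.
p-value = P(Z < -1.597) ≈ 0.0552, so at α = 0.01 we fail to reject H₀.

z = -1.597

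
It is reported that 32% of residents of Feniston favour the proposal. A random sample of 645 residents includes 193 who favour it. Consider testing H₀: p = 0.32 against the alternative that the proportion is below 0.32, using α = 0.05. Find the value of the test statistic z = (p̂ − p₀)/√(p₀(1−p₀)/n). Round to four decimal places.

z = -1.1311

p̂ = 193/645 ≈ 0.299225.
Under H₀, SE = √(0.32·0.68/645) = √(0.000337364) = 0.018367.
z = (0.299225 − 0.32)/0.018367 = -0.020775/0.018367 = -1.1311.
p-value = P(Z < -1.131) ≈ 0.1290; since p > α = 0.05, fail to reject H₀.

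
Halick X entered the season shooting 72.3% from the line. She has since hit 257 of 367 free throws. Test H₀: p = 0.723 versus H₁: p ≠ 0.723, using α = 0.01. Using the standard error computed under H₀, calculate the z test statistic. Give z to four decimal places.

z = -0.9729

p̂ = 257/367 ≈ 0.700272.
SE = √(p₀(1−p₀)/n) = √(0.20027/367) = 0.023360.
z = (0.700272 − 0.723)/0.023360 = -0.022728/0.023360 = -0.9729.
p-value = 2·P(Z > 0.973) ≈ 0.3306. With α = 0.01, fail to reject H₀.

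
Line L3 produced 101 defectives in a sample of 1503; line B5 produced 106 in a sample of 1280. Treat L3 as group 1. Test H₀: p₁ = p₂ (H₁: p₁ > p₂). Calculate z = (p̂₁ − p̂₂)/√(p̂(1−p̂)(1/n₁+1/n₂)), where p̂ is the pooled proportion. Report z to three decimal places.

z = -1.565

p̂₁ = 101/1503 = 0.0671989, p̂₂ = 106/1280 = 0.0828125.
Pooled p̂ = (101+106)/(1503+1280) = 207/2783 = 0.0743802.
SE = √(p̂(1−p̂)(1/n₁+1/n₂)) = √(0.0743802·0.9256198·0.00144659) = √(9.95942e-05) = 0.0099797.
z = (0.0671989 − 0.0828125)/0.0099797 = -0.0156136/0.0099797 = -1.565.
p-value = P(Z > -1.565) ≈ 0.9412.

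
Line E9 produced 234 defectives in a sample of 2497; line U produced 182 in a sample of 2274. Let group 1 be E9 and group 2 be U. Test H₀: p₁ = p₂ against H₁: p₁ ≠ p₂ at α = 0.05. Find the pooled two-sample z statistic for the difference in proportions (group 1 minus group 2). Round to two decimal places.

p̂₁ = 234/2497 ≈ 0.0937, p̂₂ = 182/2274 ≈ 0.0800.
Pooled p̂ = (234+182)/(2497+2274) = 416/4771 = 0.0872.
SE = √(0.0795908 × 0.000840234) = 0.0082.
z = (0.0937 − 0.0800)/0.0082 = 0.0137/0.0082 = 1.67.
Two-sided p-value ≈ 2·Φ(−1.673) = 0.0944, so at α = 0.05 we fail to reject H₀.

z = 1.67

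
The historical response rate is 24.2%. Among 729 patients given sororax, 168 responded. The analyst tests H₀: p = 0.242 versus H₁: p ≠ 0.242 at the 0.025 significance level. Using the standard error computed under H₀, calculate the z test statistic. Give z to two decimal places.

z = -0.73

p̂ = 168/729 = 0.23045.
SE = √(p₀(1−p₀)/n) = √(0.18344/729) = 0.01586.
z = (0.23045 − 0.242)/0.01586 = -0.01155/0.01586 = -0.73.
Two-sided p-value ≈ 2·Φ(−0.728) = 0.4666. With α = 0.025, fail to reject H₀.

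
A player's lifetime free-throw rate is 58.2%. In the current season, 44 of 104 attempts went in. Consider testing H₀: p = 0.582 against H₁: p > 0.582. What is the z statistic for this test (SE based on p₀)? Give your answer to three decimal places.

z = -3.286

p̂ = 44/104 = 0.42308.
Under H₀, SE = √(0.582·0.418/104) = √(0.00233919) = 0.04837.
z = (0.42308 − 0.582)/0.04837 = -0.15892/0.04837 = -3.286.
p-value = P(Z > -3.286) ≈ 0.9995.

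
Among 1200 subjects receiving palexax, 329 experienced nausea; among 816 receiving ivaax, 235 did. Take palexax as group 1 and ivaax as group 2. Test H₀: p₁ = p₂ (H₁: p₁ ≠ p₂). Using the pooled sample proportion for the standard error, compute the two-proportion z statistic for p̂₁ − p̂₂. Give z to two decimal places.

z = -0.68

p̂₁ = 329/1200 = 0.2742, p̂₂ = 235/816 = 0.2880.
Pooled p̂ = (329+235)/(1200+816) = 564/2016 = 0.2798.
SE = √(0.201495 × 0.00205882) = 0.0204.
z = (0.2742 − 0.2880)/0.0204 = -0.0138/0.0204 = -0.68.
p-value = 2·P(Z > 0.679) ≈ 0.4973.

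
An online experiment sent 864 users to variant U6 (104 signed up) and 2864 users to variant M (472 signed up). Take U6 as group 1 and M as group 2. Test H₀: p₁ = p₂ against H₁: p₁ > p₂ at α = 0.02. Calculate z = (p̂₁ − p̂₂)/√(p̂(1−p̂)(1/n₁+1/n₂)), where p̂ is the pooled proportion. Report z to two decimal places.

z = -3.17

p̂₁ = 104/864 = 0.1204, p̂₂ = 472/2864 = 0.1648.
Pooled p̂ = (104+472)/(864+2864) = 576/3728 = 0.1545.
SE = √(p̂(1−p̂)(1/n₁+1/n₂)) = √(0.1545·0.8455·0.00150657) = √(0.000196809) = 0.0140.
z = (0.1204 − 0.1648)/0.0140 = -0.0444/0.0140 = -3.17.
p-value = P(Z > -3.167) ≈ 0.9992; since p > α = 0.02, fail to reject H₀.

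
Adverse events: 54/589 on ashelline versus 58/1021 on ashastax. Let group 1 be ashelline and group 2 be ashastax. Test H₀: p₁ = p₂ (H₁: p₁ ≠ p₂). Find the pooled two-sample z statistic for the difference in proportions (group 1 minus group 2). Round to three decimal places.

z = 2.649

p̂₁ = 54/589 = 0.091681, p̂₂ = 58/1021 = 0.056807.
Pooled p̂ = (54+58)/(589+1021) = 112/1610 = 0.069565.
SE = √(0.0647259 × 0.00267722) = 0.013164.
z = (0.091681 − 0.056807)/0.013164 = 0.034874/0.013164 = 2.649.
Two-sided p-value ≈ 2·Φ(−2.649) = 0.0081.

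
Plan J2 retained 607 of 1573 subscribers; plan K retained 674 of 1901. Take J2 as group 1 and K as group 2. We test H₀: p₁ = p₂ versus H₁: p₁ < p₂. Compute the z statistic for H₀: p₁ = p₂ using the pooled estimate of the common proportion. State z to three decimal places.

p̂₁ = 607/1573 ≈ 0.38589, p̂₂ = 674/1901 ≈ 0.35455.
Pooled p̂ = (607+674)/(1573+1901) = 1281/3474 = 0.36874.
SE = √(0.232771 × 0.00116177) = 0.01644.
z = (0.38589 − 0.35455)/0.01644 = 0.03134/0.01644 = 1.906.

z = 1.906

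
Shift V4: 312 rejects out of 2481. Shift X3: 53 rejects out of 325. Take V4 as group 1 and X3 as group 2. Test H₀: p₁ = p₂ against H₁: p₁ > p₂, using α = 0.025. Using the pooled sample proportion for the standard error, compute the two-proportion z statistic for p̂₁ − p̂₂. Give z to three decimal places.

p̂₁ = 312/2481 = 0.12576, p̂₂ = 53/325 = 0.16308.
Pooled p̂ = (312+53)/(2481+325) = 365/2806 = 0.13008.
SE = √(0.113158 × 0.00347999) = 0.01984.
z = (0.12576 − 0.16308)/0.01984 = -0.03732/0.01984 = -1.881.
p-value = P(Z > -1.881) ≈ 0.9700, so at α = 0.025 we fail to reject H₀.

z = -1.881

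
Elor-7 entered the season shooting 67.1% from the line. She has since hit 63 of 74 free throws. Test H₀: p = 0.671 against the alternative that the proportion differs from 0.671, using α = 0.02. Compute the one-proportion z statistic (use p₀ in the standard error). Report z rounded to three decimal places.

p̂ = 63/74 = 0.85135.
Under H₀, SE = √(0.671·0.329/74) = √(0.00298323) = 0.05462.
z = (0.85135 − 0.671)/0.05462 = 0.18035/0.05462 = 3.302.
p-value = 2·P(Z > 3.302) ≈ 0.0010. With α = 0.02, reject H₀.

z = 3.302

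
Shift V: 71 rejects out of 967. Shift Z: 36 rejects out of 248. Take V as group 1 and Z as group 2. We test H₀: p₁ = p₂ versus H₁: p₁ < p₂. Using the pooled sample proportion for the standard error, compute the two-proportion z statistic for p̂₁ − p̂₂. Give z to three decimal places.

z = -3.556

p̂₁ = 71/967 = 0.073423, p̂₂ = 36/248 = 0.145161.
Pooled p̂ = (71+36)/(967+248) = 107/1215 = 0.088066.
SE = √(p̂(1−p̂)(1/n₁+1/n₂)) = √(0.088066·0.911934·0.00506638) = √(0.000406883) = 0.020171.
z = (0.073423 − 0.145161)/0.020171 = -0.071738/0.020171 = -3.556.
p-value = P(Z < -3.556) ≈ 0.0002.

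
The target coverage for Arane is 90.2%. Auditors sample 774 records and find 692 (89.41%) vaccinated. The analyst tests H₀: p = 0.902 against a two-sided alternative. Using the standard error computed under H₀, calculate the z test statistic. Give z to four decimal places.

p̂ = 692/774 ≈ 0.8940568.
Under H₀, SE = √(0.902·0.098/774) = √(0.000114207) = 0.0106868.
z = (0.8940568 − 0.902)/0.0106868 = -0.0079432/0.0106868 = -0.7433.

z = -0.7433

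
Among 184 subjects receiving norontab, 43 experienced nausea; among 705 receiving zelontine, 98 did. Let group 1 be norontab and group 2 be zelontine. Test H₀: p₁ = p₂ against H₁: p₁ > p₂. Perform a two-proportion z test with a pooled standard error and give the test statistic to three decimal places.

p̂₁ = 43/184 ≈ 0.23370, p̂₂ = 98/705 ≈ 0.13901.
Pooled p̂ = (43+98)/(184+705) = 141/889 = 0.15861.
SE = √(0.13345 × 0.00685322) = 0.03024.
z = (0.23370 − 0.13901)/0.03024 = 0.09469/0.03024 = 3.131.

z = 3.131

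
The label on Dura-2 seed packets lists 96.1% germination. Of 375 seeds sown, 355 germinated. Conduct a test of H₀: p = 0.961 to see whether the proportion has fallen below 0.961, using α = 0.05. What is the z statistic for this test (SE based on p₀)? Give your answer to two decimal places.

p̂ = 355/375 = 0.9467.
SE = √(p₀(1−p₀)/n) = √(0.037479/375) = 0.0100.
z = (0.9467 − 0.961)/0.0100 = -0.0143/0.0100 = -1.43.
p-value = P(Z < -1.434) ≈ 0.0758, so at α = 0.05 we fail to reject H₀.

z = -1.43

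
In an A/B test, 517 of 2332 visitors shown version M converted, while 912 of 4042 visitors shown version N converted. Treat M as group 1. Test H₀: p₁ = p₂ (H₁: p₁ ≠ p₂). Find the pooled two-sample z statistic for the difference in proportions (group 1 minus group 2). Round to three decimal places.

z = -0.363

p̂₁ = 517/2332 ≈ 0.221698, p̂₂ = 912/4042 ≈ 0.225631.
Pooled p̂ = (517+912)/(2332+4042) = 1429/6374 = 0.224192.
SE = √(p̂(1−p̂)(1/n₁+1/n₂)) = √(0.224192·0.775808·0.000676219) = √(0.000117615) = 0.010845.
z = (0.221698 − 0.225631)/0.010845 = -0.003933/0.010845 = -0.363.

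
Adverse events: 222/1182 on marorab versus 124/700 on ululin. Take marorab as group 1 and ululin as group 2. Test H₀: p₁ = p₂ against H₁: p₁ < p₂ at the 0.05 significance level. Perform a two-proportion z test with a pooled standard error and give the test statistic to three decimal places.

z = 0.578

p̂₁ = 222/1182 ≈ 0.18782, p̂₂ = 124/700 ≈ 0.17714.
Pooled p̂ = (222+124)/(1182+700) = 346/1882 = 0.18385.
SE = √(0.150047 × 0.0022746) = 0.01847.
z = (0.18782 − 0.17714)/0.01847 = 0.01068/0.01847 = 0.578.
p-value = P(Z < 0.578) ≈ 0.7183; since p > α = 0.05, fail to reject H₀.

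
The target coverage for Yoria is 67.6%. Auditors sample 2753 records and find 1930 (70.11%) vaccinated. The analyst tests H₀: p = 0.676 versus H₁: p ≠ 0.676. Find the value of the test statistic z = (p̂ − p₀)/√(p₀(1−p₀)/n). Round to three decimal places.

z = 2.809

p̂ = 1930/2753 ≈ 0.701053.
SE = √(p₀(1−p₀)/n) = √(0.21902/2753) = 0.008920.
z = (0.701053 − 0.676)/0.008920 = 0.025053/0.008920 = 2.809.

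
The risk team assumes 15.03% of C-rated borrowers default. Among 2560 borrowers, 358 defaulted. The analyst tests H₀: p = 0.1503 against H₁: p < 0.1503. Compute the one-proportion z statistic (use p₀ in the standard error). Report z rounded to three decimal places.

p̂ = 358/2560 ≈ 0.139844.
Standard error under H₀: √(0.1503×0.8497/2560) = 0.007063.
z = (0.139844 − 0.1503)/0.007063 = -0.010456/0.007063 = -1.480.

z = -1.480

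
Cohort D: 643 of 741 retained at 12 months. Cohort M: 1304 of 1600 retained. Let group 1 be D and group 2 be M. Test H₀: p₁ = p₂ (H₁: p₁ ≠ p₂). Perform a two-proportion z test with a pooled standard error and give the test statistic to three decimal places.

z = 3.173

p̂₁ = 643/741 ≈ 0.867746, p̂₂ = 1304/1600 ≈ 0.815000.
Pooled p̂ = (643+1304)/(741+1600) = 1947/2341 = 0.831696.
SE = √(p̂(1−p̂)(1/n₁+1/n₂)) = √(0.831696·0.168304·0.00197453) = √(0.00027639) = 0.016625.
z = (0.867746 − 0.815000)/0.016625 = 0.052746/0.016625 = 3.173.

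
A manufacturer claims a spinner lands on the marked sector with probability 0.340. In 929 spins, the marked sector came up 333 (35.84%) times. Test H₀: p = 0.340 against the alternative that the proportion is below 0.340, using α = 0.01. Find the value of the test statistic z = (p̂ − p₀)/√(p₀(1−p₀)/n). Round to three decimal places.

p̂ = 333/929 ≈ 0.35845.
SE = √(p₀(1−p₀)/n) = √(0.2244/929) = 0.01554.
z = (0.35845 − 0.34)/0.01554 = 0.01845/0.01554 = 1.187.
p-value = P(Z < 1.187) ≈ 0.8824; since p > α = 0.01, fail to reject H₀.

z = 1.187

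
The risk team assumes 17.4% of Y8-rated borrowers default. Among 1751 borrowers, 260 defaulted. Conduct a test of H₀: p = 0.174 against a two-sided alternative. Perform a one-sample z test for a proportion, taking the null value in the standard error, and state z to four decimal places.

z = -2.8161

p̂ = 260/1751 ≈ 0.1484866.
Standard error under H₀: √(0.174×0.826/1751) = 0.0090599.
z = (0.1484866 − 0.174)/0.0090599 = -0.0255134/0.0090599 = -2.8161.
Two-sided p-value ≈ 2·Φ(−2.816) = 0.0049.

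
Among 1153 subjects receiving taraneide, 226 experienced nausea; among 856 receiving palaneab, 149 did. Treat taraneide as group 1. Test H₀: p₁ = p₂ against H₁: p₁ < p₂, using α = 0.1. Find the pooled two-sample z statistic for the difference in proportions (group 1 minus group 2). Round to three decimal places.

z = 1.248

p̂₁ = 226/1153 = 0.19601, p̂₂ = 149/856 = 0.17407.
Pooled p̂ = (226+149)/(1153+856) = 375/2009 = 0.18666.
SE = √(0.151818 × 0.00203553) = 0.01758.
z = (0.19601 − 0.17407)/0.01758 = 0.02194/0.01758 = 1.248.
p-value = P(Z < 1.248) ≈ 0.8940, so at α = 0.1 we fail to reject H₀.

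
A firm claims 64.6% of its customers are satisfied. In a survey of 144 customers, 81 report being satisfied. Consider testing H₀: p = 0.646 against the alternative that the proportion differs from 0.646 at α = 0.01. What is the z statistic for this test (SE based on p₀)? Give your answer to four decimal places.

z = -2.0953

p̂ = 81/144 ≈ 0.562500.
Under H₀, SE = √(0.646·0.354/144) = √(0.00158808) = 0.039851.
z = (0.562500 − 0.646)/0.039851 = -0.083500/0.039851 = -2.0953.
Two-sided p-value ≈ 2·Φ(−2.095) = 0.0361. With α = 0.01, fail to reject H₀.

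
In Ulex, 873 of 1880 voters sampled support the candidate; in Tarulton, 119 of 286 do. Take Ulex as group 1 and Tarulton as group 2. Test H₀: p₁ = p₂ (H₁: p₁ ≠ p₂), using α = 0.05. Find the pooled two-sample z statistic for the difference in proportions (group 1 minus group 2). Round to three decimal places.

p̂₁ = 873/1880 = 0.46436, p̂₂ = 119/286 = 0.41608.
Pooled p̂ = (873+119)/(1880+286) = 992/2166 = 0.45799.
SE = √(p̂(1−p̂)(1/n₁+1/n₂)) = √(0.45799·0.54201·0.00402842) = √(0.000999994) = 0.03162.
z = (0.46436 − 0.41608)/0.03162 = 0.04828/0.03162 = 1.527.
p-value = 2·P(Z > 1.527) ≈ 0.1268; since p > α = 0.05, fail to reject H₀.

z = 1.527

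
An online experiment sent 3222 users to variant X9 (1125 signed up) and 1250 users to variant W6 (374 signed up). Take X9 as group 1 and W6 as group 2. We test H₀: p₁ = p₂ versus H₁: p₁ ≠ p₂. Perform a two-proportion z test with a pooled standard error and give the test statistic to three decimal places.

z = 3.176

p̂₁ = 1125/3222 ≈ 0.34916, p̂₂ = 374/1250 ≈ 0.29920.
Pooled p̂ = (1125+374)/(3222+1250) = 1499/4472 = 0.33520.
SE = √(p̂(1−p̂)(1/n₁+1/n₂)) = √(0.33520·0.66480·0.00111037) = √(0.000247434) = 0.01573.
z = (0.34916 − 0.29920)/0.01573 = 0.04996/0.01573 = 3.176.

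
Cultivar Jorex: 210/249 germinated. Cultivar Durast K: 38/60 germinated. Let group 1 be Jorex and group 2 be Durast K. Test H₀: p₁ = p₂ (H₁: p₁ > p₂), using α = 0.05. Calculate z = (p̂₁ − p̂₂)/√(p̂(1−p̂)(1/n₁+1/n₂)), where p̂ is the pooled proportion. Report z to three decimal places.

p̂₁ = 210/249 = 0.84337, p̂₂ = 38/60 = 0.63333.
Pooled p̂ = (210+38)/(249+60) = 248/309 = 0.80259.
SE = √(0.15844 × 0.0206827) = 0.05724.
z = (0.84337 − 0.63333)/0.05724 = 0.21004/0.05724 = 3.669.
p-value = P(Z > 3.669) ≈ 0.0001; since p < α = 0.05, reject H₀.

z = 3.669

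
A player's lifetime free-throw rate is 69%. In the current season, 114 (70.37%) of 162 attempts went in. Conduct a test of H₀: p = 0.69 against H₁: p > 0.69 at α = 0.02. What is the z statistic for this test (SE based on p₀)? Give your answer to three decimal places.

z = 0.377

p̂ = 114/162 = 0.70370.
SE = √(p₀(1−p₀)/n) = √(0.2139/162) = 0.03634.
z = (0.70370 − 0.69)/0.03634 = 0.01370/0.03634 = 0.377.
p-value = P(Z > 0.377) ≈ 0.3530. With α = 0.02, fail to reject H₀.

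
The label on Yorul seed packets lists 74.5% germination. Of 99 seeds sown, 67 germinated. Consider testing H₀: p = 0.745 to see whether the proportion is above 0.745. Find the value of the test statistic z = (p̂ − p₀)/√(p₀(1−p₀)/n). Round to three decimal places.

p̂ = 67/99 ≈ 0.676768.
SE = √(p₀(1−p₀)/n) = √(0.18998/99) = 0.043806.
z = (0.676768 − 0.745)/0.043806 = -0.068232/0.043806 = -1.558.

z = -1.558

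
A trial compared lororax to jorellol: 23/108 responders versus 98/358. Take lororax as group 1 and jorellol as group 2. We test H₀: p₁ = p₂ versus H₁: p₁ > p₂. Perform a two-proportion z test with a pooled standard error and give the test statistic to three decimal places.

z = -1.263

p̂₁ = 23/108 = 0.21296, p̂₂ = 98/358 = 0.27374.
Pooled p̂ = (23+98)/(108+358) = 121/466 = 0.25966.
SE = √(p̂(1−p̂)(1/n₁+1/n₂)) = √(0.25966·0.74034·0.0120526) = √(0.00231692) = 0.04813.
z = (0.21296 − 0.27374)/0.04813 = -0.06078/0.04813 = -1.263.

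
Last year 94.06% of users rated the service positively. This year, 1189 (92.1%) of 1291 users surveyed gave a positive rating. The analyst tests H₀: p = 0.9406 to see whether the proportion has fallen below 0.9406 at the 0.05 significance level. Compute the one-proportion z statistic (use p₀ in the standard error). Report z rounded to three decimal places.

z = -2.981

p̂ = 1189/1291 ≈ 0.920991.
Under H₀, SE = √(0.9406·0.0594/1291) = √(4.32778e-05) = 0.006579.
z = (0.920991 − 0.9406)/0.006579 = -0.019609/0.006579 = -2.981.
p-value = P(Z < -2.981) ≈ 0.0014; since p < α = 0.05, reject H₀.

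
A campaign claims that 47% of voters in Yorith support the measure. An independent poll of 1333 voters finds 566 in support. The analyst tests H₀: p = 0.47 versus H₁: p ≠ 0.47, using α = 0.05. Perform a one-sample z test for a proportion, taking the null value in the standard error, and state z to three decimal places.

p̂ = 566/1333 = 0.424606.
Under H₀, SE = √(0.47·0.53/1333) = √(0.000186872) = 0.013670.
z = (0.424606 − 0.47)/0.013670 = -0.045394/0.013670 = -3.321.
p-value = 2·P(Z > 3.321) ≈ 0.0009; since p < α = 0.05, reject H₀.

z = -3.321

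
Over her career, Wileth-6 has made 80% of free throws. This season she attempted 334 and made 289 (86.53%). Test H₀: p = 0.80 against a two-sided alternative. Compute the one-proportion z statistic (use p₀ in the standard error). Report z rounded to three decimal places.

p̂ = 289/334 ≈ 0.86527.
Under H₀, SE = √(0.8·0.2/334) = √(0.000479042) = 0.02189.
z = (0.86527 − 0.8)/0.02189 = 0.06527/0.02189 = 2.982.

z = 2.982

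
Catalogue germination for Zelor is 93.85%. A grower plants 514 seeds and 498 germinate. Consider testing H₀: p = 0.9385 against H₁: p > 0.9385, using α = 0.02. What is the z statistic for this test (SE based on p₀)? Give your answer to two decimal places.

z = 2.87

p̂ = 498/514 = 0.9689.
Under H₀, SE = √(0.9385·0.0615/514) = √(0.000112291) = 0.0106.
z = (0.9689 − 0.9385)/0.0106 = 0.0304/0.0106 = 2.87.
p-value = P(Z > 2.866) ≈ 0.0021. With α = 0.02, reject H₀.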